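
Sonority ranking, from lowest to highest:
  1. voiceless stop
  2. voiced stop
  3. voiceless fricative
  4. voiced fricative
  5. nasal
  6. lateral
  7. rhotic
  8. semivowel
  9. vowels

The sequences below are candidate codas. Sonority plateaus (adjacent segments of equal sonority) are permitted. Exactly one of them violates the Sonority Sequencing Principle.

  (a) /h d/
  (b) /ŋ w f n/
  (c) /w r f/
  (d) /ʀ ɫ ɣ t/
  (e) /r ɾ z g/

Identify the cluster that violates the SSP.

(a) 3-2 → obeys
(b) 5-8-3-5 → violates
(c) 8-7-3 → obeys
(d) 7-6-4-1 → obeys
(e) 7-7-4-2 → obeys

b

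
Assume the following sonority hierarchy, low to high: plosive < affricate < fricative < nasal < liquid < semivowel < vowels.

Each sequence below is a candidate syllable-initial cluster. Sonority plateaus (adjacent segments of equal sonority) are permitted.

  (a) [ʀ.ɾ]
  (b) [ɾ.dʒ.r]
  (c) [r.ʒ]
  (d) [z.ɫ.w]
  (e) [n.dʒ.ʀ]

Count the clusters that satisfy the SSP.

(a) 5-5 → obeys
(b) 5-2-5 → violates
(c) 5-3 → violates
(d) 3-5-6 → obeys
(e) 4-2-5 → violates

2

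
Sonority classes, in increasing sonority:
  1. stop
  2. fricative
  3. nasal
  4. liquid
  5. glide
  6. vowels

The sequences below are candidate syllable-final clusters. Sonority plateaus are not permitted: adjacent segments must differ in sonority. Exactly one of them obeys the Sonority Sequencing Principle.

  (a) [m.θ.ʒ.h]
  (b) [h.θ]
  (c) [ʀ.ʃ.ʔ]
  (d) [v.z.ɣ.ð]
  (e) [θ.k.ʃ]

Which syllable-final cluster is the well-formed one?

(a) sonority 3-2-2-2: ill-formed.
(b) sonority 2-2: ill-formed.
(c) sonority 4-2-1: well-formed.
(d) sonority 2-2-2-2: ill-formed.
(e) sonority 2-1-2: ill-formed.

c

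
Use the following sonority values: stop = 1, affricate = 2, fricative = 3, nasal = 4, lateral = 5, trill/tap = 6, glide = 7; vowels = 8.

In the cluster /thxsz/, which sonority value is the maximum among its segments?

3

/t/ is a stop (sonority 1).
/h/ is a fricative (sonority 3).
/x/ is a fricative (sonority 3).
/s/ is a fricative (sonority 3).
/z/ is a fricative (sonority 3).
The maximum is 3.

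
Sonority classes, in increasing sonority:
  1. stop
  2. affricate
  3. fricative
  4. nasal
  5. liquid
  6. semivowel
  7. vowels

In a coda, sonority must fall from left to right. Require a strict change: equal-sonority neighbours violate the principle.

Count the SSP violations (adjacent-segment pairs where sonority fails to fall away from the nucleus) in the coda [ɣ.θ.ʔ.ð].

2

/ɣ/ is a fricative (sonority 3).
/θ/ is a fricative (sonority 3).
/ʔ/ is a stop (sonority 1).
/ð/ is a fricative (sonority 3).
/ɣ/→/θ/: 3→3 (plateau) — violation.
/θ/→/ʔ/: 3→1 (falls) — ok.
/ʔ/→/ð/: 1→3 (does not fall) — violation.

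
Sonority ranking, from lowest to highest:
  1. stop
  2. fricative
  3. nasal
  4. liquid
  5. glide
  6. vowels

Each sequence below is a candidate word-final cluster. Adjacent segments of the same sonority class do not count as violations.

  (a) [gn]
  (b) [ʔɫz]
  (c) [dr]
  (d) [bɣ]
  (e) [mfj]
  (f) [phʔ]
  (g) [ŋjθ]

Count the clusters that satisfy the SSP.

(a) 1-3 → violates
(b) 1-4-2 → violates
(c) 1-4 → violates
(d) 1-2 → violates
(e) 3-2-5 → violates
(f) 1-2-1 → violates
(g) 3-5-2 → violates

0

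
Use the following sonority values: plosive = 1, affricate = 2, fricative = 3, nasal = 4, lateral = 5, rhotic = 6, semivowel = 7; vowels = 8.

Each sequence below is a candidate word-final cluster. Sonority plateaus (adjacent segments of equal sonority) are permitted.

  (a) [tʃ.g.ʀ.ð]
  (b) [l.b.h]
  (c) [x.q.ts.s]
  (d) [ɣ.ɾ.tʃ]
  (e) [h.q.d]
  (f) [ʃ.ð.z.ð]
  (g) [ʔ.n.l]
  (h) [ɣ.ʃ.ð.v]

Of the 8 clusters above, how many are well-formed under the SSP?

3

(a) [tʃ.g.ʀ.ð]: profile 2-1-6-3 — violates.
(b) [l.b.h]: profile 5-1-3 — violates.
(c) [x.q.ts.s]: profile 3-1-2-3 — violates.
(d) [ɣ.ɾ.tʃ]: profile 3-6-2 — violates.
(e) [h.q.d]: profile 3-1-1 — obeys.
(f) [ʃ.ð.z.ð]: profile 3-3-3-3 — obeys.
(g) [ʔ.n.l]: profile 1-4-5 — violates.
(h) [ɣ.ʃ.ð.v]: profile 3-3-3-3 — obeys.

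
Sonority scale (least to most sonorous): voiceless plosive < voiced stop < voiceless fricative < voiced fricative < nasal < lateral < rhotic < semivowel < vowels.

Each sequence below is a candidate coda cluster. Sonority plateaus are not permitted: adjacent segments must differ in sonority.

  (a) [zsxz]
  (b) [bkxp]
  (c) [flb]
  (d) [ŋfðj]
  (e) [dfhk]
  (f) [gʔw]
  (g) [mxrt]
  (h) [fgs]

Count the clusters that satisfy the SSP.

0

(a) [zsxz]: profile 4-3-3-4 — violates.
(b) [bkxp]: profile 2-1-3-1 — violates.
(c) [flb]: profile 3-6-2 — violates.
(d) [ŋfðj]: profile 5-3-4-8 — violates.
(e) [dfhk]: profile 2-3-3-1 — violates.
(f) [gʔw]: profile 2-1-8 — violates.
(g) [mxrt]: profile 5-3-7-1 — violates.
(h) [fgs]: profile 3-2-3 — violates.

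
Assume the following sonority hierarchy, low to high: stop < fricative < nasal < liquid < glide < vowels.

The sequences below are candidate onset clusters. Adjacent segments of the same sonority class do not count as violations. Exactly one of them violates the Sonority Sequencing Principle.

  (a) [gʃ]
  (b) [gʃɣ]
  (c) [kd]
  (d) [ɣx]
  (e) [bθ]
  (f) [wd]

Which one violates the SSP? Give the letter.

(a) 1-2 → obeys
(b) 1-2-2 → obeys
(c) 1-1 → obeys
(d) 2-2 → obeys
(e) 1-2 → obeys
(f) 5-1 → violates

f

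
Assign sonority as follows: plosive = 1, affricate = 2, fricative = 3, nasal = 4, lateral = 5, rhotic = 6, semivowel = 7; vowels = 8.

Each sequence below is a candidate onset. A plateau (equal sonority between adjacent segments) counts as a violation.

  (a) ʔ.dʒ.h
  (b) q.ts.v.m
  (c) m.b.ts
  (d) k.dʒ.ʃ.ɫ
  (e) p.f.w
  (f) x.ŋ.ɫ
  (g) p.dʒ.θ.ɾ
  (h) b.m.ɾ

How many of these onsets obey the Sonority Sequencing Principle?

(a) 1-2-3 → obeys
(b) 1-2-3-4 → obeys
(c) 4-1-2 → violates
(d) 1-2-3-5 → obeys
(e) 1-3-7 → obeys
(f) 3-4-5 → obeys
(g) 1-2-3-6 → obeys
(h) 1-4-6 → obeys

7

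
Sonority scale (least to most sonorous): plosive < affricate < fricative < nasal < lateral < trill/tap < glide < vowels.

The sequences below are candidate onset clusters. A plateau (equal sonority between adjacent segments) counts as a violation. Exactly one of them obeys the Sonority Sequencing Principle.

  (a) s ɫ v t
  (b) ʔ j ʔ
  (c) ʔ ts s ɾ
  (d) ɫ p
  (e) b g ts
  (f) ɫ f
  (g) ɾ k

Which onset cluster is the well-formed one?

(a) 3-5-3-1 → violates
(b) 1-7-1 → violates
(c) 1-2-3-6 → obeys
(d) 5-1 → violates
(e) 1-1-2 → violates
(f) 5-3 → violates
(g) 6-1 → violates

c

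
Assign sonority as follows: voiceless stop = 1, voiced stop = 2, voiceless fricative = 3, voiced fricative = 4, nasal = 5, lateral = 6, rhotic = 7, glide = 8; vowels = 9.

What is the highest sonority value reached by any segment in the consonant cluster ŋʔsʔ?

/ŋ/: nasal = 5.
/ʔ/: voiceless stop = 1.
/s/: voiceless fricative = 3.
/ʔ/: voiceless stop = 1.
The maximum is 5.

5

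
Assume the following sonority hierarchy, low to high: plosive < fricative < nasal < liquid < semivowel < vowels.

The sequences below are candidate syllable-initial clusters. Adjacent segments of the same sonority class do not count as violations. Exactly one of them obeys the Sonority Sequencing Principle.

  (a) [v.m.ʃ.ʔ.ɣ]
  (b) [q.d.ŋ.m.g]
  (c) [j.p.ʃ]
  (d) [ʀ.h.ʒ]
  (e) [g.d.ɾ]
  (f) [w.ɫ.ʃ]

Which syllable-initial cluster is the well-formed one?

(a) sonority 2-3-2-1-2: ill-formed.
(b) sonority 1-1-3-3-1: ill-formed.
(c) sonority 5-1-2: ill-formed.
(d) sonority 4-2-2: ill-formed.
(e) sonority 1-1-4: well-formed.
(f) sonority 5-4-2: ill-formed.

e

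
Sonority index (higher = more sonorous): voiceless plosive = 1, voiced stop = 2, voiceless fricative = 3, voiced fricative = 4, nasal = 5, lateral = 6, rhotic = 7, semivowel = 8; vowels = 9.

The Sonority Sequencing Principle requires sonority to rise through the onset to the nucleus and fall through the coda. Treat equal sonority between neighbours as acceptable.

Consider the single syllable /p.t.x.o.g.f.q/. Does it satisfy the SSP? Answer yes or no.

Onset: /p/ is a voiceless plosive (sonority 1), /t/ is a voiceless plosive (sonority 1), /x/ is a voiceless fricative (sonority 3); then the nucleus /o/ (sonority 9).
Onset profile 1-1-3-9 — rises to the nucleus.
Coda: /g/ is a voiced stop (sonority 2), /f/ is a voiceless fricative (sonority 3), /q/ is a voiceless plosive (sonority 1).
Coda profile 9-2-3-1 — does not fall throughout.

no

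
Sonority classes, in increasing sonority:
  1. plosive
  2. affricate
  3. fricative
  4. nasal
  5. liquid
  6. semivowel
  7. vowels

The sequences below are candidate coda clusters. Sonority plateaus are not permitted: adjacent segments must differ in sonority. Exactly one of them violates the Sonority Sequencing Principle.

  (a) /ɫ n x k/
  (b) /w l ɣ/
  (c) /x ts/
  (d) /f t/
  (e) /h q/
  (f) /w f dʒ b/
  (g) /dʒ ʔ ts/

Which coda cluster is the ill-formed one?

(a) /ɫ n x k/: profile 5-4-3-1 — obeys.
(b) /w l ɣ/: profile 6-5-3 — obeys.
(c) /x ts/: profile 3-2 — obeys.
(d) /f t/: profile 3-1 — obeys.
(e) /h q/: profile 3-1 — obeys.
(f) /w f dʒ b/: profile 6-3-2-1 — obeys.
(g) /dʒ ʔ ts/: profile 2-1-2 — violates.

g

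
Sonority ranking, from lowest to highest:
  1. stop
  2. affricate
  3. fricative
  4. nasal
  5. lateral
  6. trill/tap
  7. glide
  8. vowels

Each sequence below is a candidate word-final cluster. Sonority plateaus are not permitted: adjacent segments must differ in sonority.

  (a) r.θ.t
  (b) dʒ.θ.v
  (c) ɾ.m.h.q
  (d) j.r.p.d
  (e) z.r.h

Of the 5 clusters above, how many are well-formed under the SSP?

2

(a) 6-3-1 → obeys
(b) 2-3-3 → violates
(c) 6-4-3-1 → obeys
(d) 7-6-1-1 → violates
(e) 3-6-3 → violates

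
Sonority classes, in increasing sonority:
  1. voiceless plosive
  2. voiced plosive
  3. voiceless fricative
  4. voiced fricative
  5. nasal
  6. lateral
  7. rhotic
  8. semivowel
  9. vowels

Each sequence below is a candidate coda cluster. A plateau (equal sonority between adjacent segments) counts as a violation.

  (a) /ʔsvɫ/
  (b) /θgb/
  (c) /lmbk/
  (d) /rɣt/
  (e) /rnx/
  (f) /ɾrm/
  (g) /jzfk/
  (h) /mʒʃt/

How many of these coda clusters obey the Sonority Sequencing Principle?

5

(a) sonority 1-3-4-6: ill-formed.
(b) sonority 3-2-2: ill-formed.
(c) sonority 6-5-2-1: well-formed.
(d) sonority 7-4-1: well-formed.
(e) sonority 7-5-3: well-formed.
(f) sonority 7-7-5: ill-formed.
(g) sonority 8-4-3-1: well-formed.
(h) sonority 5-4-3-1: well-formed.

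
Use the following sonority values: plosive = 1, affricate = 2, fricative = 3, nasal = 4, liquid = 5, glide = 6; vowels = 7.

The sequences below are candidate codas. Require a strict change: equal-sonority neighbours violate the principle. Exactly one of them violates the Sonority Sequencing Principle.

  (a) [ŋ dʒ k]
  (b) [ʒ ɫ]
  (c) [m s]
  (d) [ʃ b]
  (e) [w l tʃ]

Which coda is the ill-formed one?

b

(a) sonority 4-2-1: well-formed.
(b) sonority 3-5: ill-formed.
(c) sonority 4-3: well-formed.
(d) sonority 3-1: well-formed.
(e) sonority 6-5-2: well-formed.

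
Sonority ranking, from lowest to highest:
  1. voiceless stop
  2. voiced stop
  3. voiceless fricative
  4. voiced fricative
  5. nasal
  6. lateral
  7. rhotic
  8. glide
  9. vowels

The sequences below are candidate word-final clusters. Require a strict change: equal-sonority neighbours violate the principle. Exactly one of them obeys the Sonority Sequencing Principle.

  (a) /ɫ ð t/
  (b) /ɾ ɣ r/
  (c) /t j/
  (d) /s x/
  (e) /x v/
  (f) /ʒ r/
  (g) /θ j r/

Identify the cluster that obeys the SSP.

a

(a) sonority 6-4-1: well-formed.
(b) sonority 7-4-7: ill-formed.
(c) sonority 1-8: ill-formed.
(d) sonority 3-3: ill-formed.
(e) sonority 3-4: ill-formed.
(f) sonority 4-7: ill-formed.
(g) sonority 3-8-7: ill-formed.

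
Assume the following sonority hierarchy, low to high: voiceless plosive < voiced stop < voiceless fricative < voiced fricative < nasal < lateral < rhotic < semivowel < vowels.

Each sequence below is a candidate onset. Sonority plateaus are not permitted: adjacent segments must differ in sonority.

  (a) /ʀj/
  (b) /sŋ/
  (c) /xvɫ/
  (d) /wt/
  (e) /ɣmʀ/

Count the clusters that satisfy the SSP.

4

(a) sonority 7-8: well-formed.
(b) sonority 3-5: well-formed.
(c) sonority 3-4-6: well-formed.
(d) sonority 8-1: ill-formed.
(e) sonority 4-5-7: well-formed.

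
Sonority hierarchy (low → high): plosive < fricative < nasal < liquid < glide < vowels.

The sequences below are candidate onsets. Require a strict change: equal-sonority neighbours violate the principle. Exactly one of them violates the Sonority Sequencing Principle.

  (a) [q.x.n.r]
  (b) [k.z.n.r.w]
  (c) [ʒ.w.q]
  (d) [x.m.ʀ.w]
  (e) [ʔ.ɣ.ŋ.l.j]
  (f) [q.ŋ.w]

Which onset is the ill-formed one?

(a) [q.x.n.r]: profile 1-2-3-4 — obeys.
(b) [k.z.n.r.w]: profile 1-2-3-4-5 — obeys.
(c) [ʒ.w.q]: profile 2-5-1 — violates.
(d) [x.m.ʀ.w]: profile 2-3-4-5 — obeys.
(e) [ʔ.ɣ.ŋ.l.j]: profile 1-2-3-4-5 — obeys.
(f) [q.ŋ.w]: profile 1-3-5 — obeys.

c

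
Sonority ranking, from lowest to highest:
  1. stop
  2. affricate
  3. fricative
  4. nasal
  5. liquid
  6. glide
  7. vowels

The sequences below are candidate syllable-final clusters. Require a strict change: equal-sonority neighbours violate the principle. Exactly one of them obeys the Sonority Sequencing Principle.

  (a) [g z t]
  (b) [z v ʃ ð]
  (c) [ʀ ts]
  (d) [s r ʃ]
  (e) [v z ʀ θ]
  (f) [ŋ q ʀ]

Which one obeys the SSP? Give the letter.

c

(a) [g z t]: profile 1-3-1 — violates.
(b) [z v ʃ ð]: profile 3-3-3-3 — violates.
(c) [ʀ ts]: profile 5-2 — obeys.
(d) [s r ʃ]: profile 3-5-3 — violates.
(e) [v z ʀ θ]: profile 3-3-5-3 — violates.
(f) [ŋ q ʀ]: profile 4-1-5 — violates.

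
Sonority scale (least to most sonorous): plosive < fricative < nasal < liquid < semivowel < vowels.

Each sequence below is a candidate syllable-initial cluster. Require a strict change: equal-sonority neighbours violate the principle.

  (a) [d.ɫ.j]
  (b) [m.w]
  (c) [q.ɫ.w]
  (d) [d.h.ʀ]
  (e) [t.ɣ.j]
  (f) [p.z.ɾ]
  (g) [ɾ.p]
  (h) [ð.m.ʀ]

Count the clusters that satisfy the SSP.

(a) sonority 1-4-5: well-formed.
(b) sonority 3-5: well-formed.
(c) sonority 1-4-5: well-formed.
(d) sonority 1-2-4: well-formed.
(e) sonority 1-2-5: well-formed.
(f) sonority 1-2-4: well-formed.
(g) sonority 4-1: ill-formed.
(h) sonority 2-3-4: well-formed.

7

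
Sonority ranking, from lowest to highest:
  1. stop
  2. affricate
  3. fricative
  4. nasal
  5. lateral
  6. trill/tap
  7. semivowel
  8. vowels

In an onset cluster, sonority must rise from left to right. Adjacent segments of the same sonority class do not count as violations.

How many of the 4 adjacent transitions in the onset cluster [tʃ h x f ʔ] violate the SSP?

1

/tʃ/ — affricate, sonority 2.
/h/ — fricative, sonority 3.
/x/ — fricative, sonority 3.
/f/ — fricative, sonority 3.
/ʔ/ — stop, sonority 1.
/tʃ/→/h/: 2→3 (rises) — ok.
/h/→/x/: 3→3 (plateau, allowed) — ok.
/x/→/f/: 3→3 (plateau, allowed) — ok.
/f/→/ʔ/: 3→1 (does not rise) — violation.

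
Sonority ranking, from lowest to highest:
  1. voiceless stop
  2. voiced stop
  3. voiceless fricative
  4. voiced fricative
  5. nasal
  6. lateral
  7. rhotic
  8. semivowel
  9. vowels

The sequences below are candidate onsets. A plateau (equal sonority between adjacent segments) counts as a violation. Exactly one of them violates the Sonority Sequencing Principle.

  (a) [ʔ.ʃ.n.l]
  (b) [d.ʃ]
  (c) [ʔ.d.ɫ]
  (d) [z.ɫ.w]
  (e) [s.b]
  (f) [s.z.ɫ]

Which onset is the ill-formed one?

(a) [ʔ.ʃ.n.l]: profile 1-3-5-6 — obeys.
(b) [d.ʃ]: profile 2-3 — obeys.
(c) [ʔ.d.ɫ]: profile 1-2-6 — obeys.
(d) [z.ɫ.w]: profile 4-6-8 — obeys.
(e) [s.b]: profile 3-2 — violates.
(f) [s.z.ɫ]: profile 3-4-6 — obeys.

e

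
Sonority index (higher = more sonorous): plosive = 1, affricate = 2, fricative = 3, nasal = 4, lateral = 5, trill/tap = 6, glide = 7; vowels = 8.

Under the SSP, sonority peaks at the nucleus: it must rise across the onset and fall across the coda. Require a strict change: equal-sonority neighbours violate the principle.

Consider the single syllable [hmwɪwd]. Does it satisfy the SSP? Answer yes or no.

yes

Onset: /h/ is a fricative (sonority 3), /m/ is a nasal (sonority 4), /w/ is a glide (sonority 7); then the nucleus /ɪ/ (sonority 8).
Onset profile 3-4-7-8 — rises to the nucleus.
Coda: /w/ is a glide (sonority 7), /d/ is a plosive (sonority 1).
Coda profile 8-7-1 — falls from the nucleus.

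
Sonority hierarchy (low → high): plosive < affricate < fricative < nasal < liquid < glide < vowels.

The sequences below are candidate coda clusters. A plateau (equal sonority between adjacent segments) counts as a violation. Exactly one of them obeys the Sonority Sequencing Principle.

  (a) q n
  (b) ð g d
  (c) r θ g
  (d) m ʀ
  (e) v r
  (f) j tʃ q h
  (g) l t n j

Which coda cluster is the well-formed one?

(a) 1-4 → violates
(b) 3-1-1 → violates
(c) 5-3-1 → obeys
(d) 4-5 → violates
(e) 3-5 → violates
(f) 6-2-1-3 → violates
(g) 5-1-4-6 → violates

c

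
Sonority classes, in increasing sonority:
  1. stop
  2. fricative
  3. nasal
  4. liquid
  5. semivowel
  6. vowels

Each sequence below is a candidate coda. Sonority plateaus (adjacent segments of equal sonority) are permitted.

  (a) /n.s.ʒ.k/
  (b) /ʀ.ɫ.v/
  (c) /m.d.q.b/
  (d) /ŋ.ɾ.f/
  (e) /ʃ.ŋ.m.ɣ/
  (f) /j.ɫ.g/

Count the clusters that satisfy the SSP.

(a) 3-2-2-1 → obeys
(b) 4-4-2 → obeys
(c) 3-1-1-1 → obeys
(d) 3-4-2 → violates
(e) 2-3-3-2 → violates
(f) 5-4-1 → obeys

4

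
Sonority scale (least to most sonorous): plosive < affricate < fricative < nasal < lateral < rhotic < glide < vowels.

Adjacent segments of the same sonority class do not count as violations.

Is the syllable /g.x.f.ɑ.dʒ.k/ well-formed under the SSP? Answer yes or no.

Onset: /g/ is a plosive (sonority 1), /x/ is a fricative (sonority 3), /f/ is a fricative (sonority 3); then the nucleus /ɑ/ (sonority 8).
Onset profile 1-3-3-8 — rises to the nucleus.
Coda: /dʒ/ is an affricate (sonority 2), /k/ is a plosive (sonority 1).
Coda profile 8-2-1 — falls from the nucleus.

yes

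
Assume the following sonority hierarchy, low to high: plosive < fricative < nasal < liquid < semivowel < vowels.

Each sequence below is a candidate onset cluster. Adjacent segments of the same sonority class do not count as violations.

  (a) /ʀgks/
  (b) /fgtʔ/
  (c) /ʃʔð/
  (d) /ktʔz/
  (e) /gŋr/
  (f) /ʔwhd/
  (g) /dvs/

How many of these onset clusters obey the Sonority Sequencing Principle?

3

(a) sonority 4-1-1-2: ill-formed.
(b) sonority 2-1-1-1: ill-formed.
(c) sonority 2-1-2: ill-formed.
(d) sonority 1-1-1-2: well-formed.
(e) sonority 1-3-4: well-formed.
(f) sonority 1-5-2-1: ill-formed.
(g) sonority 1-2-2: well-formed.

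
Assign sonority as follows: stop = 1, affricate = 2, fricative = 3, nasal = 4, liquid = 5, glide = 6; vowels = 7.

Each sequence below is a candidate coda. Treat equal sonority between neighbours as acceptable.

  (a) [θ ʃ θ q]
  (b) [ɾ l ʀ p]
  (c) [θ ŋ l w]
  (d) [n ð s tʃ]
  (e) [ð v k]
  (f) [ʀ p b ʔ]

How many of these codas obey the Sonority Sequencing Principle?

(a) sonority 3-3-3-1: well-formed.
(b) sonority 5-5-5-1: well-formed.
(c) sonority 3-4-5-6: ill-formed.
(d) sonority 4-3-3-2: well-formed.
(e) sonority 3-3-1: well-formed.
(f) sonority 5-1-1-1: well-formed.

5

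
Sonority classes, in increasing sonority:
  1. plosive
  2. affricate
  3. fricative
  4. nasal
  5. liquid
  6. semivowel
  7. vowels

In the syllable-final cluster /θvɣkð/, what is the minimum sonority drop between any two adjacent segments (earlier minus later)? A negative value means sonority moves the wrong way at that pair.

/θ/: fricative = 3.
/v/: fricative = 3.
/ɣ/: fricative = 3.
/k/: plosive = 1.
/ð/: fricative = 3.
/θ/→/v/: change +0.
/v/→/ɣ/: change +0.
/ɣ/→/k/: change +2.
/k/→/ð/: change -2.
Minimum = -2.

-2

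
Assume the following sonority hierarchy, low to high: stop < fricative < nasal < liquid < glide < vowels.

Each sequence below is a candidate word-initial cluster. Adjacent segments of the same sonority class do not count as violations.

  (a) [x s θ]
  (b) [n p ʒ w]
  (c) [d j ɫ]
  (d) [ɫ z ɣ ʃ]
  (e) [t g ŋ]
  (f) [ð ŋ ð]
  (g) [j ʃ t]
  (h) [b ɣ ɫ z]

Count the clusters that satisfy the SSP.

2

(a) [x s θ]: profile 2-2-2 — obeys.
(b) [n p ʒ w]: profile 3-1-2-5 — violates.
(c) [d j ɫ]: profile 1-5-4 — violates.
(d) [ɫ z ɣ ʃ]: profile 4-2-2-2 — violates.
(e) [t g ŋ]: profile 1-1-3 — obeys.
(f) [ð ŋ ð]: profile 2-3-2 — violates.
(g) [j ʃ t]: profile 5-2-1 — violates.
(h) [b ɣ ɫ z]: profile 1-2-4-2 — violates.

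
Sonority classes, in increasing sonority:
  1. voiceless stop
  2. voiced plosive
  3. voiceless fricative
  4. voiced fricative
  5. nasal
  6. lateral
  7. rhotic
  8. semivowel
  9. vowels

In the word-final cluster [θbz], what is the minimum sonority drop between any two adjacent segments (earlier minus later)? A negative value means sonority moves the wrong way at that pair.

/θ/ is a voiceless fricative (sonority 3).
/b/ is a voiced plosive (sonority 2).
/z/ is a voiced fricative (sonority 4).
/θ/→/b/: change +1.
/b/→/z/: change -2.
Minimum = -2.

-2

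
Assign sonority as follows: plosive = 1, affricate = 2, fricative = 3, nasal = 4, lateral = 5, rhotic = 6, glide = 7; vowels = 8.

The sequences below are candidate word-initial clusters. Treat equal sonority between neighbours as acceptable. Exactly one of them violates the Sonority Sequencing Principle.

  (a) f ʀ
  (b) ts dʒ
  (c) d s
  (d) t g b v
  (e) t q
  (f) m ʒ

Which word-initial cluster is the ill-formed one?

f

(a) f ʀ: profile 3-6 — obeys.
(b) ts dʒ: profile 2-2 — obeys.
(c) d s: profile 1-3 — obeys.
(d) t g b v: profile 1-1-1-3 — obeys.
(e) t q: profile 1-1 — obeys.
(f) m ʒ: profile 4-3 — violates.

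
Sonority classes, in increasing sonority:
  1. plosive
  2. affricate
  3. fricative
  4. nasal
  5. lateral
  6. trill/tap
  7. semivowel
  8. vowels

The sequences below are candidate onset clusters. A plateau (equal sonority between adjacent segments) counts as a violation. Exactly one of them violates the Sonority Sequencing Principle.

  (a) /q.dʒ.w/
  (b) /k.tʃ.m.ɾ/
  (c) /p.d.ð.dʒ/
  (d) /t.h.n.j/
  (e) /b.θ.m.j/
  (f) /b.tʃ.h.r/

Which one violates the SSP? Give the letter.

c

(a) /q.dʒ.w/: profile 1-2-7 — obeys.
(b) /k.tʃ.m.ɾ/: profile 1-2-4-6 — obeys.
(c) /p.d.ð.dʒ/: profile 1-1-3-2 — violates.
(d) /t.h.n.j/: profile 1-3-4-7 — obeys.
(e) /b.θ.m.j/: profile 1-3-4-7 — obeys.
(f) /b.tʃ.h.r/: profile 1-2-3-6 — obeys.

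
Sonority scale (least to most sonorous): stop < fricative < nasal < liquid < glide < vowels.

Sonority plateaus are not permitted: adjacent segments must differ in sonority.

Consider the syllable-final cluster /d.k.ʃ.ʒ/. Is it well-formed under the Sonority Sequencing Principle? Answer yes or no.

no

/d/ — stop, sonority 1.
/k/ — stop, sonority 1.
/ʃ/ — fricative, sonority 2.
/ʒ/ — fricative, sonority 2.
The profile is 1-1-2-2. Between /d/ (1) and /k/ (1) sonority does not fall, so the cluster violates the SSP.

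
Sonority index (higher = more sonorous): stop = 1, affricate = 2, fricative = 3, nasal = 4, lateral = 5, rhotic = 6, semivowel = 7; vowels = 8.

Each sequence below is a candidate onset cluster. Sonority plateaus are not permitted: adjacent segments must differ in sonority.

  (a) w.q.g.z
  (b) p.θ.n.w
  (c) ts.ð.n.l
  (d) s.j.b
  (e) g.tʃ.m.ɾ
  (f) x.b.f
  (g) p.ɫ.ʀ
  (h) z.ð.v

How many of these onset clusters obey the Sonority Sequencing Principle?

4

(a) 7-1-1-3 → violates
(b) 1-3-4-7 → obeys
(c) 2-3-4-5 → obeys
(d) 3-7-1 → violates
(e) 1-2-4-6 → obeys
(f) 3-1-3 → violates
(g) 1-5-6 → obeys
(h) 3-3-3 → violates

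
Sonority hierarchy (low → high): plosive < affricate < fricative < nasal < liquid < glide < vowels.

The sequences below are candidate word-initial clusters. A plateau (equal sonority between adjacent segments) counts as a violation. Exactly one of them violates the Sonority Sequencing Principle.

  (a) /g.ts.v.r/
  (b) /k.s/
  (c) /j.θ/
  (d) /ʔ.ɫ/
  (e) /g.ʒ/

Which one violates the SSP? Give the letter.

c

(a) sonority 1-2-3-5: well-formed.
(b) sonority 1-3: well-formed.
(c) sonority 6-3: ill-formed.
(d) sonority 1-5: well-formed.
(e) sonority 1-3: well-formed.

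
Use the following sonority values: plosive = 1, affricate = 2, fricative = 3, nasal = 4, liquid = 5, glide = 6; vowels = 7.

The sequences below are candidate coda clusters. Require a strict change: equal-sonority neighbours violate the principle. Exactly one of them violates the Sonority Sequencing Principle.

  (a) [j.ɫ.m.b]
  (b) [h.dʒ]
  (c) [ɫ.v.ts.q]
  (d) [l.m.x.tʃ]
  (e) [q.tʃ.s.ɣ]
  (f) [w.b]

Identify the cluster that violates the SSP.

e

(a) 6-5-4-1 → obeys
(b) 3-2 → obeys
(c) 5-3-2-1 → obeys
(d) 5-4-3-2 → obeys
(e) 1-2-3-3 → violates
(f) 6-1 → obeys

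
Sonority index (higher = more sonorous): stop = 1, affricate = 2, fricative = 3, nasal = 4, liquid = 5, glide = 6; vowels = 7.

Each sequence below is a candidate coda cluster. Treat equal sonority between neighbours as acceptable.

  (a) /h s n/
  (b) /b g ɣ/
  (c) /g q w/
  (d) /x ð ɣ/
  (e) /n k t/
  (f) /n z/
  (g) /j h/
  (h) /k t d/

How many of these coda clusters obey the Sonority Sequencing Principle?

(a) /h s n/: profile 3-3-4 — violates.
(b) /b g ɣ/: profile 1-1-3 — violates.
(c) /g q w/: profile 1-1-6 — violates.
(d) /x ð ɣ/: profile 3-3-3 — obeys.
(e) /n k t/: profile 4-1-1 — obeys.
(f) /n z/: profile 4-3 — obeys.
(g) /j h/: profile 6-3 — obeys.
(h) /k t d/: profile 1-1-1 — obeys.

5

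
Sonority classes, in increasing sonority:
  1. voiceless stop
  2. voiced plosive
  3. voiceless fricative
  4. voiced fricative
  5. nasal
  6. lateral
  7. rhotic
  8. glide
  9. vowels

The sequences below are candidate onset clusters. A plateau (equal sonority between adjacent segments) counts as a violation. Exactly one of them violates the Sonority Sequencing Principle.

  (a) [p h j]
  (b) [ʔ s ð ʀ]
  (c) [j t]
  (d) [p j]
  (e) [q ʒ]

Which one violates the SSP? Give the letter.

c

(a) [p h j]: profile 1-3-8 — obeys.
(b) [ʔ s ð ʀ]: profile 1-3-4-7 — obeys.
(c) [j t]: profile 8-1 — violates.
(d) [p j]: profile 1-8 — obeys.
(e) [q ʒ]: profile 1-4 — obeys.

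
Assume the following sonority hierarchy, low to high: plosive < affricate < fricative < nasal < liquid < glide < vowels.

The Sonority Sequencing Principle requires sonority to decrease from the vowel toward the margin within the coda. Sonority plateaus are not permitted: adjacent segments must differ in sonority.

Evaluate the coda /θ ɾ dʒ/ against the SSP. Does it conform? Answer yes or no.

no

/θ/ — fricative, sonority 3.
/ɾ/ — liquid, sonority 5.
/dʒ/ — affricate, sonority 2.
The profile is 3-5-2. Between /θ/ (3) and /ɾ/ (5) sonority does not fall, so the cluster violates the SSP.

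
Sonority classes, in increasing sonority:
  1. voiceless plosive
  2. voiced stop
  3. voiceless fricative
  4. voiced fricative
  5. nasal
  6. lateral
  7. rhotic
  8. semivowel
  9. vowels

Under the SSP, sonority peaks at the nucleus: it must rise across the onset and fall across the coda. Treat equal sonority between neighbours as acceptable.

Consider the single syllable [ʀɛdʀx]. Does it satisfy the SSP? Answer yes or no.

no

Onset: /ʀ/ is a rhotic (sonority 7); then the nucleus /ɛ/ (sonority 9).
Onset profile 7-9 — rises to the nucleus.
Coda: /d/ is a voiced stop (sonority 2), /ʀ/ is a rhotic (sonority 7), /x/ is a voiceless fricative (sonority 3).
Coda profile 9-2-7-3 — does not fall throughout.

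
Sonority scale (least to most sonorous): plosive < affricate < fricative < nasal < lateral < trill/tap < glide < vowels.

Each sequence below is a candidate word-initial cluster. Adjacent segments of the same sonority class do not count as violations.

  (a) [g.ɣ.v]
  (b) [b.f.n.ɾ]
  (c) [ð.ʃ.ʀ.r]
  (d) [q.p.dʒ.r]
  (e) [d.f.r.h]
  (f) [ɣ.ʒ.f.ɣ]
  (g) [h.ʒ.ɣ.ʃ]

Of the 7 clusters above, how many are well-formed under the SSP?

6

(a) sonority 1-3-3: well-formed.
(b) sonority 1-3-4-6: well-formed.
(c) sonority 3-3-6-6: well-formed.
(d) sonority 1-1-2-6: well-formed.
(e) sonority 1-3-6-3: ill-formed.
(f) sonority 3-3-3-3: well-formed.
(g) sonority 3-3-3-3: well-formed.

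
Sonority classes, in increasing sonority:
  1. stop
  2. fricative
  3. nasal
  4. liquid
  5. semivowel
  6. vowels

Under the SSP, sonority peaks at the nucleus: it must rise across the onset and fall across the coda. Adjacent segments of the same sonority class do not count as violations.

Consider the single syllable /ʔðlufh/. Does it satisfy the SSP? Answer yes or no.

Onset: /ʔ/ is a stop (sonority 1), /ð/ is a fricative (sonority 2), /l/ is a liquid (sonority 4); then the nucleus /u/ (sonority 6).
Onset profile 1-2-4-6 — rises to the nucleus.
Coda: /f/ is a fricative (sonority 2), /h/ is a fricative (sonority 2).
Coda profile 6-2-2 — falls from the nucleus.

yes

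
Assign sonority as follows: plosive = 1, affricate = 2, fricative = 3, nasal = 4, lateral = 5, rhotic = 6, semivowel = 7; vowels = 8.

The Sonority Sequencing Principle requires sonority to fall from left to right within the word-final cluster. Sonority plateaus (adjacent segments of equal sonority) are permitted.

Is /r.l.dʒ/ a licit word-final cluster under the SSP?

/r/: rhotic = 6.
/l/: lateral = 5.
/dʒ/: affricate = 2.
The profile 6-5-2 strictly falls, so the word-final cluster satisfies the SSP.

yes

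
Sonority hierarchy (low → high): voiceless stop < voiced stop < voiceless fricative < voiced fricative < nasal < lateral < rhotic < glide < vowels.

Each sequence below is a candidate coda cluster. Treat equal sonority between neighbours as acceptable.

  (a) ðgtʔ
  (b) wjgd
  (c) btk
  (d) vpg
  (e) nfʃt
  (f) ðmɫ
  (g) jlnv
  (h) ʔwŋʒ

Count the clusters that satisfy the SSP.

5

(a) ðgtʔ: profile 4-2-1-1 — obeys.
(b) wjgd: profile 8-8-2-2 — obeys.
(c) btk: profile 2-1-1 — obeys.
(d) vpg: profile 4-1-2 — violates.
(e) nfʃt: profile 5-3-3-1 — obeys.
(f) ðmɫ: profile 4-5-6 — violates.
(g) jlnv: profile 8-6-5-4 — obeys.
(h) ʔwŋʒ: profile 1-8-5-4 — violates.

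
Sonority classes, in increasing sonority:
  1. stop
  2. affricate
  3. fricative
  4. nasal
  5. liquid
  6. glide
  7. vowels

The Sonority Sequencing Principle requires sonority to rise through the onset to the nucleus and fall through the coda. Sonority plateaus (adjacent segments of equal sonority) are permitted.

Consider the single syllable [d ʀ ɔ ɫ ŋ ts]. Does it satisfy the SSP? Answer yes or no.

yes

Onset: /d/ is a stop (sonority 1), /ʀ/ is a liquid (sonority 5); then the nucleus /ɔ/ (sonority 7).
Onset profile 1-5-7 — rises to the nucleus.
Coda: /ɫ/ is a liquid (sonority 5), /ŋ/ is a nasal (sonority 4), /ts/ is an affricate (sonority 2).
Coda profile 7-5-4-2 — falls from the nucleus.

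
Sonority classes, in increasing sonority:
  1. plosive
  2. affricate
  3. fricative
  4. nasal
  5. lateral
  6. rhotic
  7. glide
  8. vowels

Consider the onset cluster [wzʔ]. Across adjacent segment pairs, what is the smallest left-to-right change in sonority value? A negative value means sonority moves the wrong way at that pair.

/w/ — glide, sonority 7.
/z/ — fricative, sonority 3.
/ʔ/ — plosive, sonority 1.
/w/→/z/: change -4.
/z/→/ʔ/: change -2.
Minimum = -4.

-4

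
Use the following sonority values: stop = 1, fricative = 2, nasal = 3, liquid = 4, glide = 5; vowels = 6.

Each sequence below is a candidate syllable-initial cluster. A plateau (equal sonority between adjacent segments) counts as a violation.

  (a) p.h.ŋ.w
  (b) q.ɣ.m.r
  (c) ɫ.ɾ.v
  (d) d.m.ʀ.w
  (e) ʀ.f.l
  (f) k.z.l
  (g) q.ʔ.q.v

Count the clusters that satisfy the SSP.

(a) 1-2-3-5 → obeys
(b) 1-2-3-4 → obeys
(c) 4-4-2 → violates
(d) 1-3-4-5 → obeys
(e) 4-2-4 → violates
(f) 1-2-4 → obeys
(g) 1-1-1-2 → violates

4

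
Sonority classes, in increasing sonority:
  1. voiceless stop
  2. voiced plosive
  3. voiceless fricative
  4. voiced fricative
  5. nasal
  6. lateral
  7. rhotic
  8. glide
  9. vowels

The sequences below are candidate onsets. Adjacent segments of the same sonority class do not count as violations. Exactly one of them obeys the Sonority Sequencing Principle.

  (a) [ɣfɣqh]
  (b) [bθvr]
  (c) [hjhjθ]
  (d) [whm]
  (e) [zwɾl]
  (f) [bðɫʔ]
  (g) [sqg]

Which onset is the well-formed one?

b

(a) [ɣfɣqh]: profile 4-3-4-1-3 — violates.
(b) [bθvr]: profile 2-3-4-7 — obeys.
(c) [hjhjθ]: profile 3-8-3-8-3 — violates.
(d) [whm]: profile 8-3-5 — violates.
(e) [zwɾl]: profile 4-8-7-6 — violates.
(f) [bðɫʔ]: profile 2-4-6-1 — violates.
(g) [sqg]: profile 3-1-2 — violates.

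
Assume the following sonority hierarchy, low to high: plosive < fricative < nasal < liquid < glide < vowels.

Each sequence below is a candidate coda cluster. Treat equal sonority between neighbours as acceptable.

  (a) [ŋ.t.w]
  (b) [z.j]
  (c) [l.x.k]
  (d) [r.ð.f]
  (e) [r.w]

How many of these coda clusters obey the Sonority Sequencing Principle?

(a) [ŋ.t.w]: profile 3-1-5 — violates.
(b) [z.j]: profile 2-5 — violates.
(c) [l.x.k]: profile 4-2-1 — obeys.
(d) [r.ð.f]: profile 4-2-2 — obeys.
(e) [r.w]: profile 4-5 — violates.

2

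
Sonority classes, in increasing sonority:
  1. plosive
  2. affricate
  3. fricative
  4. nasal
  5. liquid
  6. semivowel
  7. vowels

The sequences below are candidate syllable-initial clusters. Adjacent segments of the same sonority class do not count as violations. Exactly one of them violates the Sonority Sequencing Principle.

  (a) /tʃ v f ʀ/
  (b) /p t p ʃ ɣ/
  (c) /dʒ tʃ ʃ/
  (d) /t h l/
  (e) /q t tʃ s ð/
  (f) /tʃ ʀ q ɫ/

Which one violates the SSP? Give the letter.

f

(a) 2-3-3-5 → obeys
(b) 1-1-1-3-3 → obeys
(c) 2-2-3 → obeys
(d) 1-3-5 → obeys
(e) 1-1-2-3-3 → obeys
(f) 2-5-1-5 → violates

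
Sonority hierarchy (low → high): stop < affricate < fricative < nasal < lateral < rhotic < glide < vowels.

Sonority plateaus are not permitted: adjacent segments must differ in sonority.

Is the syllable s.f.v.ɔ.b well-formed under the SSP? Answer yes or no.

Onset: /s/ is a fricative (sonority 3), /f/ is a fricative (sonority 3), /v/ is a fricative (sonority 3); then the nucleus /ɔ/ (sonority 8).
Onset profile 3-3-3-8 — does not strictly rise throughout.
Coda: /b/ is a stop (sonority 1).
Coda profile 8-1 — falls from the nucleus.

no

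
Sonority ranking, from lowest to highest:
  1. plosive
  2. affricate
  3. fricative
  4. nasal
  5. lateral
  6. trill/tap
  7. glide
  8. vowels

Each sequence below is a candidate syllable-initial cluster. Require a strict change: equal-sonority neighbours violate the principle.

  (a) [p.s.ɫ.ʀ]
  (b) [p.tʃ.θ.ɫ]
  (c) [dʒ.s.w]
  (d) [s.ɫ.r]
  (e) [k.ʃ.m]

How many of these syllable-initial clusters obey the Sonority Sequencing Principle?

(a) sonority 1-3-5-6: well-formed.
(b) sonority 1-2-3-5: well-formed.
(c) sonority 2-3-7: well-formed.
(d) sonority 3-5-6: well-formed.
(e) sonority 1-3-4: well-formed.

5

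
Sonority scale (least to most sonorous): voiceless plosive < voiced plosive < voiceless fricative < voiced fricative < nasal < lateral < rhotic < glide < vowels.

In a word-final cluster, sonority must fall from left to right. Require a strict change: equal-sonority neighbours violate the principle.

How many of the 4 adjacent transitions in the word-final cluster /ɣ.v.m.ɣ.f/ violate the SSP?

2

/ɣ/: voiced fricative = 4.
/v/: voiced fricative = 4.
/m/: nasal = 5.
/ɣ/: voiced fricative = 4.
/f/: voiceless fricative = 3.
/ɣ/→/v/: 4→4 (plateau) — violation.
/v/→/m/: 4→5 (does not fall) — violation.
/m/→/ɣ/: 5→4 (falls) — ok.
/ɣ/→/f/: 4→3 (falls) — ok.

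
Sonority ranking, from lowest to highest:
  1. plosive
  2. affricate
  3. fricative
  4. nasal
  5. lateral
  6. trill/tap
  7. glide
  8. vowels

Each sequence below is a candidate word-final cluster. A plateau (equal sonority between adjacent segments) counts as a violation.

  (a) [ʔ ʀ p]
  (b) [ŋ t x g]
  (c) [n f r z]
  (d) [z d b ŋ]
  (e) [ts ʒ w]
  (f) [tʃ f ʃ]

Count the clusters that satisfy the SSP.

(a) [ʔ ʀ p]: profile 1-6-1 — violates.
(b) [ŋ t x g]: profile 4-1-3-1 — violates.
(c) [n f r z]: profile 4-3-6-3 — violates.
(d) [z d b ŋ]: profile 3-1-1-4 — violates.
(e) [ts ʒ w]: profile 2-3-7 — violates.
(f) [tʃ f ʃ]: profile 2-3-3 — violates.

0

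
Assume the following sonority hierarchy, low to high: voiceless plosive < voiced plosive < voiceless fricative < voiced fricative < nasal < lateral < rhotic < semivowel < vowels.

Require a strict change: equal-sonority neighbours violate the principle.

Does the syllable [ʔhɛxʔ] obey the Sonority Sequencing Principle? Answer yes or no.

yes

Onset: /ʔ/ is a voiceless plosive (sonority 1), /h/ is a voiceless fricative (sonority 3); then the nucleus /ɛ/ (sonority 9).
Onset profile 1-3-9 — rises to the nucleus.
Coda: /x/ is a voiceless fricative (sonority 3), /ʔ/ is a voiceless plosive (sonority 1).
Coda profile 9-3-1 — falls from the nucleus.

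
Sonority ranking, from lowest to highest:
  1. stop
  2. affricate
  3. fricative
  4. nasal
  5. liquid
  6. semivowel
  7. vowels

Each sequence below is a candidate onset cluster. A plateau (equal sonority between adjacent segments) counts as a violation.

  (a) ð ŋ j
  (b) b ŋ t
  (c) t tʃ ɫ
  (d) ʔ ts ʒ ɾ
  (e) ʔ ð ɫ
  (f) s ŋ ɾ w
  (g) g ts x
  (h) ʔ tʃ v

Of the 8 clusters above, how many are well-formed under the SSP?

7

(a) ð ŋ j: profile 3-4-6 — obeys.
(b) b ŋ t: profile 1-4-1 — violates.
(c) t tʃ ɫ: profile 1-2-5 — obeys.
(d) ʔ ts ʒ ɾ: profile 1-2-3-5 — obeys.
(e) ʔ ð ɫ: profile 1-3-5 — obeys.
(f) s ŋ ɾ w: profile 3-4-5-6 — obeys.
(g) g ts x: profile 1-2-3 — obeys.
(h) ʔ tʃ v: profile 1-2-3 — obeys.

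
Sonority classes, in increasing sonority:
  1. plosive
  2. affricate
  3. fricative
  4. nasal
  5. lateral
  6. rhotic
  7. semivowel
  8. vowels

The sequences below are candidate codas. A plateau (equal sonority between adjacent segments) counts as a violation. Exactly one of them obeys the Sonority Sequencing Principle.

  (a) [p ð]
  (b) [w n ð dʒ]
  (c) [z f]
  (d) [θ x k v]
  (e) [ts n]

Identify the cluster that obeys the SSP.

b

(a) 1-3 → violates
(b) 7-4-3-2 → obeys
(c) 3-3 → violates
(d) 3-3-1-3 → violates
(e) 2-4 → violates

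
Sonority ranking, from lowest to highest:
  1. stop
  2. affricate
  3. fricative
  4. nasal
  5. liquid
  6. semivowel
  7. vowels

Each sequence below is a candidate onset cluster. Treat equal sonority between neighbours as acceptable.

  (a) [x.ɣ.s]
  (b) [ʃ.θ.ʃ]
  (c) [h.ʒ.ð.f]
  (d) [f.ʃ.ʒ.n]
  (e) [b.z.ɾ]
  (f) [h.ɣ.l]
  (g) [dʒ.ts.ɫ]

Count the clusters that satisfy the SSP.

(a) sonority 3-3-3: well-formed.
(b) sonority 3-3-3: well-formed.
(c) sonority 3-3-3-3: well-formed.
(d) sonority 3-3-3-4: well-formed.
(e) sonority 1-3-5: well-formed.
(f) sonority 3-3-5: well-formed.
(g) sonority 2-2-5: well-formed.

7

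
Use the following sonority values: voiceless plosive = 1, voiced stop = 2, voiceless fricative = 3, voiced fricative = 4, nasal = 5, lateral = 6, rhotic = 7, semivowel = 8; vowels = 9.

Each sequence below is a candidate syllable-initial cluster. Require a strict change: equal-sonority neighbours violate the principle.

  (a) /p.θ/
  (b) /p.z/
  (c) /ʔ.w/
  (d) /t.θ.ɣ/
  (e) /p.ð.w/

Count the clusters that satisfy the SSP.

5

(a) /p.θ/: profile 1-3 — obeys.
(b) /p.z/: profile 1-4 — obeys.
(c) /ʔ.w/: profile 1-8 — obeys.
(d) /t.θ.ɣ/: profile 1-3-4 — obeys.
(e) /p.ð.w/: profile 1-4-8 — obeys.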